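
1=1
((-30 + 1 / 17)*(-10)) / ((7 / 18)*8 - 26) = -22905 / 1751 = -13.08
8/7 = 1.14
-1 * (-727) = 727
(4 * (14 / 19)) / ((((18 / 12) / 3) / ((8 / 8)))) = 112 / 19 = 5.89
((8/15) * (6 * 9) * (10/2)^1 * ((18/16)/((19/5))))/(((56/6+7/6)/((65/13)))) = 2700/133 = 20.30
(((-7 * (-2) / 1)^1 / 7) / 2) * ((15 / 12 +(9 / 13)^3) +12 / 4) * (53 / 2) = 121.42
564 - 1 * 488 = 76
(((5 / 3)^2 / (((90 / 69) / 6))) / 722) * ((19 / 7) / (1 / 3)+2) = 8165 / 45486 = 0.18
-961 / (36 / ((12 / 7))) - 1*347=-8248 / 21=-392.76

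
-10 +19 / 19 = -9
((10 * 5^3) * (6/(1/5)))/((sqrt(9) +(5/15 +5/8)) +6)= 900000/239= 3765.69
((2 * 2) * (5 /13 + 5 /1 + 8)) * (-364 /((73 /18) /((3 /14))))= -75168 /73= -1029.70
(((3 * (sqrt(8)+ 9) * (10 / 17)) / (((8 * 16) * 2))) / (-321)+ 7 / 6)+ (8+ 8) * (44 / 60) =12.90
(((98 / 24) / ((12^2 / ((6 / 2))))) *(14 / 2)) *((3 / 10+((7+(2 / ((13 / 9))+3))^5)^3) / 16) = 260331727516068.21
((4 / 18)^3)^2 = 0.00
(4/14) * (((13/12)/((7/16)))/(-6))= -52/441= -0.12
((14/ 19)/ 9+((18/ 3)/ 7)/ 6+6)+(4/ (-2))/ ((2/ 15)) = -10504/ 1197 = -8.78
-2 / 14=-0.14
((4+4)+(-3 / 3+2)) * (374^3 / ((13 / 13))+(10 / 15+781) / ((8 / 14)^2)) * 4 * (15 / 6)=37667532855 / 8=4708441606.88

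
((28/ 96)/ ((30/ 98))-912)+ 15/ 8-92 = -1001.17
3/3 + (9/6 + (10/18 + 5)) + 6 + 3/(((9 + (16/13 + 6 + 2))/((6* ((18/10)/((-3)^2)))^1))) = 101339/7110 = 14.25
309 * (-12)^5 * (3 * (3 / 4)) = -173000448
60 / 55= 12 / 11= 1.09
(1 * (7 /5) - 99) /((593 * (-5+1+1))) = 488 /8895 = 0.05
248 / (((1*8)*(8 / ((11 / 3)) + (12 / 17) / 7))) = 40579 / 2988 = 13.58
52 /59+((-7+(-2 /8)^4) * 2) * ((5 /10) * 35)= -3685103 /15104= -243.98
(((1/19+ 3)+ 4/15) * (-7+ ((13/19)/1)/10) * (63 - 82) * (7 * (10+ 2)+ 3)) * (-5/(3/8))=-48174104/95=-507095.83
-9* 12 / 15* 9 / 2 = -162 / 5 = -32.40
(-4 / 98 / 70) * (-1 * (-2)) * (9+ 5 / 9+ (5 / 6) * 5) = -247 / 15435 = -0.02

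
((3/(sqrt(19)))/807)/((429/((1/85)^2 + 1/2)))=219*sqrt(19)/960101350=0.00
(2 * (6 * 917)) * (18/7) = 28296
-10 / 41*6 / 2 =-30 / 41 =-0.73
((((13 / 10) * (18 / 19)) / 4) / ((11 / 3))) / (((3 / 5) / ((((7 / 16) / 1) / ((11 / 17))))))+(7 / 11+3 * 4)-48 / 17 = 24781651 / 2501312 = 9.91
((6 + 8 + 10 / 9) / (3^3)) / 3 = 0.19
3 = 3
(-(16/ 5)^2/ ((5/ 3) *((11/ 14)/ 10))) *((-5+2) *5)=64512/ 55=1172.95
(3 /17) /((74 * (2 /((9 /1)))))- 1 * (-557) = 1401439 /2516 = 557.01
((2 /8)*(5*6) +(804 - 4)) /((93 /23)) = 37145 /186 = 199.70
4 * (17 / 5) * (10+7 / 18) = 141.29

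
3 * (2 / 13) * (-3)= -18 / 13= -1.38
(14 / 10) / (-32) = -7 / 160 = -0.04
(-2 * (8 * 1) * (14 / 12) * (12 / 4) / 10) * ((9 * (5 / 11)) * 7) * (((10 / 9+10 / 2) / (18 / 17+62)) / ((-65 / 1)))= 833 / 3484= 0.24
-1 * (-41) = 41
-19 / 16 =-1.19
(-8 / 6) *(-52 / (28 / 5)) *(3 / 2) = 130 / 7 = 18.57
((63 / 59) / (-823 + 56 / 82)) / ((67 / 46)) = -118818 / 133275395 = -0.00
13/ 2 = 6.50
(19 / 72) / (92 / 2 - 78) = -19 / 2304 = -0.01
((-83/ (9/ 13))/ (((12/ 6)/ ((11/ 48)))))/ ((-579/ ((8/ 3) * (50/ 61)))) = 296725/ 5721678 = 0.05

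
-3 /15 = -1 /5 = -0.20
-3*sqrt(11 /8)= -3*sqrt(22) /4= -3.52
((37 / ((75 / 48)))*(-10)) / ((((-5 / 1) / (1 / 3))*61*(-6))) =-592 / 13725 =-0.04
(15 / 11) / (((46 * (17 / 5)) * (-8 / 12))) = -0.01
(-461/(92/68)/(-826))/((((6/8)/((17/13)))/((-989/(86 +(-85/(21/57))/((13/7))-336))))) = 11457694/6027735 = 1.90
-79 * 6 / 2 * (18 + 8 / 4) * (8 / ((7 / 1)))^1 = -37920 / 7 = -5417.14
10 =10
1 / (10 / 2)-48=-239 / 5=-47.80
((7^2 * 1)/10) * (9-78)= -3381/10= -338.10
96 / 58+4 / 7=452 / 203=2.23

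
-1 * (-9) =9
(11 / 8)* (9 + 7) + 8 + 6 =36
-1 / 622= -0.00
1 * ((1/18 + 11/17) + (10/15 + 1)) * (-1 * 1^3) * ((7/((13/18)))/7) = -725/221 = -3.28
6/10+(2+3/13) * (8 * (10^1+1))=196.91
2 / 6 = 1 / 3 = 0.33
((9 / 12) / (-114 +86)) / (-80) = 3 / 8960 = 0.00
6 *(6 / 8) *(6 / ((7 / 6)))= 162 / 7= 23.14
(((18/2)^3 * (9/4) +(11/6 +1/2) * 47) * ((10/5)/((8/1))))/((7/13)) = 272987/336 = 812.46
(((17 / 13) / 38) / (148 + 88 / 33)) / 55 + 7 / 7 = 12280891 / 12280840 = 1.00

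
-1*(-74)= 74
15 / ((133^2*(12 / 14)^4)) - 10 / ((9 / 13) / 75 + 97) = -62389955 / 614606832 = -0.10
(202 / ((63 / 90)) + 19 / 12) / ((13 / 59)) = 1438007 / 1092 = 1316.86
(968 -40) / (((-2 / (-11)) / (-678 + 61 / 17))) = -58517360 / 17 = -3442197.65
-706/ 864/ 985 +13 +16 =12339727/ 425520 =29.00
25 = 25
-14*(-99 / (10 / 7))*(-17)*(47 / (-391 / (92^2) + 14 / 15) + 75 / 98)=-8681720157 / 9794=-886432.53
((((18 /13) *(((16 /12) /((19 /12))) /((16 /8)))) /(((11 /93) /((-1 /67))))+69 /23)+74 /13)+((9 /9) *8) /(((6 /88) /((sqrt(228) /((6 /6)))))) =1568947 /182039+704 *sqrt(57) /3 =1780.31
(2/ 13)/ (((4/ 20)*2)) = 5/ 13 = 0.38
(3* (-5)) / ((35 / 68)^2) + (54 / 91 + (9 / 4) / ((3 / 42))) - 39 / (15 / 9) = -61059 / 1274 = -47.93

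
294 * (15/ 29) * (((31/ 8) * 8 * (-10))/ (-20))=68355/ 29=2357.07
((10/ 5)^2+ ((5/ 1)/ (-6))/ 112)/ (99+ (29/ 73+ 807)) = 195859/ 44464224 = 0.00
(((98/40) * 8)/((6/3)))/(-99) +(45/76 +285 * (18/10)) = 19317611/37620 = 513.49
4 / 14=2 / 7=0.29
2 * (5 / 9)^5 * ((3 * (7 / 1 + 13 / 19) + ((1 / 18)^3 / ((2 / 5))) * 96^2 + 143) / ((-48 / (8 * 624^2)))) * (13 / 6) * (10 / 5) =-459849676000000 / 90876411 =-5060165.46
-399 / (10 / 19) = -758.10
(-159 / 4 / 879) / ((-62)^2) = -53 / 4505168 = -0.00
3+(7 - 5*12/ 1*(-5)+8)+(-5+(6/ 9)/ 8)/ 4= 15205/ 48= 316.77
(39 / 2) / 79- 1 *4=-593 / 158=-3.75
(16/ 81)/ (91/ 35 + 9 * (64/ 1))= 80/ 234333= 0.00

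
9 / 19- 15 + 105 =1719 / 19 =90.47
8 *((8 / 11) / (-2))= -32 / 11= -2.91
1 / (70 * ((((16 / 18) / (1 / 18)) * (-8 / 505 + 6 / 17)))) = 1717 / 648256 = 0.00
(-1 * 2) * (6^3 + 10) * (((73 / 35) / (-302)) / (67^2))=16498 / 23724365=0.00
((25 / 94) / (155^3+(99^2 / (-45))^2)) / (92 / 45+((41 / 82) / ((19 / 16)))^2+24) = 0.00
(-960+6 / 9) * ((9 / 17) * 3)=-25902 / 17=-1523.65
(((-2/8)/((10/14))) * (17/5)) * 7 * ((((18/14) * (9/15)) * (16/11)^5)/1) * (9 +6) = -2526806016/4026275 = -627.58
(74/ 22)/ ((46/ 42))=3.07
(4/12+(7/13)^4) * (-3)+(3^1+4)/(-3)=-307219/85683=-3.59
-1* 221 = -221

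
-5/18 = -0.28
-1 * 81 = -81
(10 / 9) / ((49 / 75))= 250 / 147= 1.70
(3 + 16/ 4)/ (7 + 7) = 1/ 2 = 0.50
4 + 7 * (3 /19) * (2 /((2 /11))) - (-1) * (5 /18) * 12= 1111 /57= 19.49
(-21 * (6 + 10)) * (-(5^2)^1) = 8400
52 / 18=26 / 9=2.89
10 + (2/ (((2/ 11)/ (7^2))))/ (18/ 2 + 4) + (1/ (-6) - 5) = 3611/ 78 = 46.29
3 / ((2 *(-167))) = -3 / 334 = -0.01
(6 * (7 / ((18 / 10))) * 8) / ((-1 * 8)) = -23.33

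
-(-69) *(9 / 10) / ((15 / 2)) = 207 / 25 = 8.28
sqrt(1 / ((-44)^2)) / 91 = 0.00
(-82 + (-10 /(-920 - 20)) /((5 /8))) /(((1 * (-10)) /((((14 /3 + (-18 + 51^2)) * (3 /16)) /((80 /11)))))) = 822590769 /1504000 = 546.94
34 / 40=17 / 20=0.85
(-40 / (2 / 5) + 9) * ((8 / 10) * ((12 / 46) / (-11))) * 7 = 15288 / 1265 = 12.09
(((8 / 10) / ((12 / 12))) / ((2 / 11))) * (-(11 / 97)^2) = -2662 / 47045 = -0.06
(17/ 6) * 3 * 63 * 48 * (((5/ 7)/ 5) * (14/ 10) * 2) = 51408/ 5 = 10281.60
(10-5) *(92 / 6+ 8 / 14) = 1670 / 21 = 79.52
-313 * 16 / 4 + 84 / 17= -21200 / 17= -1247.06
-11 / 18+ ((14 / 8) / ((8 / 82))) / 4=2231 / 576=3.87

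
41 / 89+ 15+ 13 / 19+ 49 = 110160 / 1691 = 65.14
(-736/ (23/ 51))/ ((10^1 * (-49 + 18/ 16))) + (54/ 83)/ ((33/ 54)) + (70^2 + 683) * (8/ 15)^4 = 2691880100924/ 5900833125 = 456.19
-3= -3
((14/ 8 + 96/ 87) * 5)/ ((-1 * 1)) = -1655/ 116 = -14.27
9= 9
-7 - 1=-8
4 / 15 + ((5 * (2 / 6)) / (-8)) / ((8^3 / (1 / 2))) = 0.27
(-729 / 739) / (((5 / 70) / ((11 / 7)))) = -21.70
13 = 13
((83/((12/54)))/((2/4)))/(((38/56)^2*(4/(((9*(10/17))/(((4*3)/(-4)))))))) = -4392360/6137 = -715.72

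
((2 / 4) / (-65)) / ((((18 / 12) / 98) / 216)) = -7056 / 65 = -108.55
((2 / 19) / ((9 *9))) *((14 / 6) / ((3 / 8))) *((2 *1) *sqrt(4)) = 448 / 13851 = 0.03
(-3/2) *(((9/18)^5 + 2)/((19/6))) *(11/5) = -1287/608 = -2.12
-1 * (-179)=179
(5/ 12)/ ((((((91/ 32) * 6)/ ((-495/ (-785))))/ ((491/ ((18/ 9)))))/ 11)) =594110/ 14287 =41.58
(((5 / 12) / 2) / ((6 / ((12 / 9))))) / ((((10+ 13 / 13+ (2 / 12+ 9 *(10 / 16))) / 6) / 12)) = 80 / 403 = 0.20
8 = 8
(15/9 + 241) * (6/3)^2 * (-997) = -2903264/3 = -967754.67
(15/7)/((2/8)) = 60/7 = 8.57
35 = 35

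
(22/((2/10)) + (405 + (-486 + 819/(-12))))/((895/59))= -9263/3580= -2.59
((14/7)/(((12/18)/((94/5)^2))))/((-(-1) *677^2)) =26508/11458225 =0.00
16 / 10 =8 / 5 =1.60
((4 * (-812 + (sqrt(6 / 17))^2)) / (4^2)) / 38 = -6899 / 1292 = -5.34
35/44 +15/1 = 695/44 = 15.80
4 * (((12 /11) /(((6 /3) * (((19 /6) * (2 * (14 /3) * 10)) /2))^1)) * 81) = 8748 /7315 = 1.20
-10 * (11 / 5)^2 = -242 / 5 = -48.40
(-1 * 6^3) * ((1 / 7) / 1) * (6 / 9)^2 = -96 / 7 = -13.71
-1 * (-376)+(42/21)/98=18425/49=376.02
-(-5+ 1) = 4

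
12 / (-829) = -12 / 829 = -0.01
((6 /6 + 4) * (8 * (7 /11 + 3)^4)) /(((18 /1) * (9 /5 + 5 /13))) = 177.86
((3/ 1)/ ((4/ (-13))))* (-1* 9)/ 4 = 351/ 16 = 21.94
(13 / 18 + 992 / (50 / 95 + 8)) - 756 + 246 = -63655 / 162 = -392.93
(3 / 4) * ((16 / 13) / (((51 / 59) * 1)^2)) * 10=139240 / 11271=12.35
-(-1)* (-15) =-15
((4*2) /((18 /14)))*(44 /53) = 5.17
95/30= 19/6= 3.17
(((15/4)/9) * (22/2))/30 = 11/72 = 0.15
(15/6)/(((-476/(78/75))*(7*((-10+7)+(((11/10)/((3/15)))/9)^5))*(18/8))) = 2729376/22939374745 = 0.00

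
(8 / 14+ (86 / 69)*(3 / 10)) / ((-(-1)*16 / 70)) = 761 / 184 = 4.14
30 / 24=5 / 4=1.25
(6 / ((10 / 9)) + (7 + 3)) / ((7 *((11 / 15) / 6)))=18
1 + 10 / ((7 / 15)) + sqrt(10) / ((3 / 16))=16 *sqrt(10) / 3 + 157 / 7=39.29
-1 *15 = -15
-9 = -9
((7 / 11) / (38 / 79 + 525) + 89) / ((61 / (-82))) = -3332625960 / 27855223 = -119.64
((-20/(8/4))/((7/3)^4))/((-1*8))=405/9604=0.04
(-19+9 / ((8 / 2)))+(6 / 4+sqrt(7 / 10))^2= -69 / 5+3*sqrt(70) / 10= -11.29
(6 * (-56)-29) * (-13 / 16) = 296.56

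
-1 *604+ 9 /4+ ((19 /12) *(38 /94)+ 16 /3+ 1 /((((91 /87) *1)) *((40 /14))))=-7276301 /12220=-595.44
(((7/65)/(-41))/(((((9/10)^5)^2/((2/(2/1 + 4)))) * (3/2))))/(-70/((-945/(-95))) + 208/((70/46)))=-490000000000/37949053785305949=-0.00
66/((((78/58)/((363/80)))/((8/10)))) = 115797/650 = 178.15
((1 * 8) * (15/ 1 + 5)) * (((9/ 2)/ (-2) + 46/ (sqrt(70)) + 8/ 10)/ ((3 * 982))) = -116/ 1473 + 368 * sqrt(70)/ 10311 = 0.22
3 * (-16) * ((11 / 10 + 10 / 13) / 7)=-5832 / 455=-12.82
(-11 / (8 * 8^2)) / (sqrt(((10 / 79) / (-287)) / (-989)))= -32.17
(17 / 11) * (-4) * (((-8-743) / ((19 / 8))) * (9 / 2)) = 1838448 / 209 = 8796.40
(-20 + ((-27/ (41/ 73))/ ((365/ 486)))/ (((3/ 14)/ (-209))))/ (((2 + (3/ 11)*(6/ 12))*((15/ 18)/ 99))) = 3470574.35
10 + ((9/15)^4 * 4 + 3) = 8449/625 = 13.52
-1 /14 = -0.07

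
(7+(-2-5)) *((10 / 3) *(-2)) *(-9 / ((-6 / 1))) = 0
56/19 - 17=-267/19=-14.05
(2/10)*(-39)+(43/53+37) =7953/265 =30.01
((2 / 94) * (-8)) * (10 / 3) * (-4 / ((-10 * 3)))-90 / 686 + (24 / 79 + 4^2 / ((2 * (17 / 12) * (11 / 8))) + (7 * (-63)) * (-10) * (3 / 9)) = 3159808348327 / 2143399797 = 1474.20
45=45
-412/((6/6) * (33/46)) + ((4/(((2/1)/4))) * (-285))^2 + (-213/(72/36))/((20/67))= 5197468.92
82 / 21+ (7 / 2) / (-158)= 25765 / 6636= 3.88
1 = 1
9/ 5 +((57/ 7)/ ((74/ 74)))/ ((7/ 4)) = 1581/ 245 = 6.45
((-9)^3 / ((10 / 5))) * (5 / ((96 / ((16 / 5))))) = -243 / 4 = -60.75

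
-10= -10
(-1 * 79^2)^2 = 38950081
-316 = -316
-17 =-17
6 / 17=0.35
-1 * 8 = -8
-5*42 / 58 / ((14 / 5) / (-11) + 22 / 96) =142.67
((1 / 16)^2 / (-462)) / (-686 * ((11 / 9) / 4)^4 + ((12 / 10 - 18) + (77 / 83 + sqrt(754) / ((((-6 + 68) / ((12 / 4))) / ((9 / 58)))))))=16547426442070200 * sqrt(754) / 124455644128005700370582953 + 27519516483384835935 / 71117510930288971640333116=0.00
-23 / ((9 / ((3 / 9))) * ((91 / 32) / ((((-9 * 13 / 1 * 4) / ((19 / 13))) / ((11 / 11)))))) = 38272 / 399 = 95.92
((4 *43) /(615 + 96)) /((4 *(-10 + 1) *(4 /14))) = -301 /12798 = -0.02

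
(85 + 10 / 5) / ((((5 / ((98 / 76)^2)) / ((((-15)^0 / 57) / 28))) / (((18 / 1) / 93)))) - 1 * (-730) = 6208796641 / 8505160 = 730.00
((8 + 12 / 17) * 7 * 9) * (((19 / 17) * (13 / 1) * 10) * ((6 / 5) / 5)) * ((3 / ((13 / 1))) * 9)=57398544 / 1445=39722.18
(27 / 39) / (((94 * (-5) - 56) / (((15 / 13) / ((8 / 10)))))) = -675 / 355576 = -0.00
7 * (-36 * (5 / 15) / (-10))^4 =9072 / 625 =14.52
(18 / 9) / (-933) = -2 / 933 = -0.00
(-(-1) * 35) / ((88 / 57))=1995 / 88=22.67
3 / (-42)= -1 / 14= -0.07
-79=-79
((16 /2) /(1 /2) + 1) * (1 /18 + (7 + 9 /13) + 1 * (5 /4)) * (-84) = -501109 /39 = -12848.95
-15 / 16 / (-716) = 15 / 11456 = 0.00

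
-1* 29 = -29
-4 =-4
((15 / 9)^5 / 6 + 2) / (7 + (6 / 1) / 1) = 0.32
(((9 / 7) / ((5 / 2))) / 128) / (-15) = -3 / 11200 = -0.00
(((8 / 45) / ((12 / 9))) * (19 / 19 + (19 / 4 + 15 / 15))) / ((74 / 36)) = 0.44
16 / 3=5.33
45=45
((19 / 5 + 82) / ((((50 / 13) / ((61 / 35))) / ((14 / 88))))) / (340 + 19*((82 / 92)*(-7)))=11661 / 417500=0.03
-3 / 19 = -0.16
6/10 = 3/5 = 0.60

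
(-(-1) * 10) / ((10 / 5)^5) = 5 / 16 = 0.31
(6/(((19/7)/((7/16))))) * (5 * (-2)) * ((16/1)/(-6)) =490/19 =25.79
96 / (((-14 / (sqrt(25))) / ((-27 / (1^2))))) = 6480 / 7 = 925.71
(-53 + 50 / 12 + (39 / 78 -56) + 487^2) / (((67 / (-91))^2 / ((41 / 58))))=120732649037 / 390543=309140.48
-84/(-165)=28/55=0.51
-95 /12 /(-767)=95 /9204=0.01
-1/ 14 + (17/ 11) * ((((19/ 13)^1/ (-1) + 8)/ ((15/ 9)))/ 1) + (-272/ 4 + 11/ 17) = -2088375/ 34034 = -61.36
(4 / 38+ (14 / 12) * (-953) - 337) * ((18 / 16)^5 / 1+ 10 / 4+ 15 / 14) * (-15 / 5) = 203560639165 / 8716288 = 23354.05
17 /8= 2.12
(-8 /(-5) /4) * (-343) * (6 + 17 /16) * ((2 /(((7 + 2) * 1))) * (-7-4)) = 426349 /180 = 2368.61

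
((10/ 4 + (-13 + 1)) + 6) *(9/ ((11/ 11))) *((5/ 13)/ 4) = -315/ 104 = -3.03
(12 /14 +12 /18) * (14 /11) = 64 /33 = 1.94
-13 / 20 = -0.65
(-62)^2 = 3844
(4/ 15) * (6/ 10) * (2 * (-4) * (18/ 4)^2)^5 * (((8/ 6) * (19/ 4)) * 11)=-1243712750607.36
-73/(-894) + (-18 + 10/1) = -7079/894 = -7.92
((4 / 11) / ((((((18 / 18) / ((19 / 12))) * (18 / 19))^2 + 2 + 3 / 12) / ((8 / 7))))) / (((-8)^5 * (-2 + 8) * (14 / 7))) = -130321 / 321584643072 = -0.00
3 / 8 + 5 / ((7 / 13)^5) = 14902141 / 134456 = 110.83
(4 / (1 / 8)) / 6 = 16 / 3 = 5.33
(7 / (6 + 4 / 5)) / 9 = 35 / 306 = 0.11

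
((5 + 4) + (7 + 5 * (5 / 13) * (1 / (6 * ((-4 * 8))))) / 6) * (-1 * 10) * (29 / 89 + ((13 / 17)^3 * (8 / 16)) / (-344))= -74462760762665 / 2252636126208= -33.06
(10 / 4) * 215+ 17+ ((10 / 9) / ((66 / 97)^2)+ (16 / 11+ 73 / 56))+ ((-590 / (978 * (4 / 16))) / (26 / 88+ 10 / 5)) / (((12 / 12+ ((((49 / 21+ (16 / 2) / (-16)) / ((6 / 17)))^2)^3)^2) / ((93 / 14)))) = 559.66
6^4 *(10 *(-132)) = -1710720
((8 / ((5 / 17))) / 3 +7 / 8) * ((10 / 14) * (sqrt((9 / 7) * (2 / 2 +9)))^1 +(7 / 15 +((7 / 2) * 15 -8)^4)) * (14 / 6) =1193 * sqrt(70) / 168 +7859407754177 / 86400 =90965426.94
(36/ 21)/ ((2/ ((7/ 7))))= 6/ 7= 0.86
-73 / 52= -1.40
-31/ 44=-0.70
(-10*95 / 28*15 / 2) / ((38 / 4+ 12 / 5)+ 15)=-35625 / 3766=-9.46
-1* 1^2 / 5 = -1 / 5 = -0.20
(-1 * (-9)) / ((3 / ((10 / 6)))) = 5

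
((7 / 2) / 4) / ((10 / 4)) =7 / 20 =0.35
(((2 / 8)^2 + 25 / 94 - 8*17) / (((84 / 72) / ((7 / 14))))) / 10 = -8745 / 1504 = -5.81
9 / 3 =3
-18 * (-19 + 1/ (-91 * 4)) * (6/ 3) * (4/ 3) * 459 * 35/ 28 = 47623545/ 91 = 523335.66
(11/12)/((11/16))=4/3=1.33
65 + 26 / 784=25493 / 392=65.03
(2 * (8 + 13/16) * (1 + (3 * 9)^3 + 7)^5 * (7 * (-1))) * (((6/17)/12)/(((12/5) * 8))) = -4869728660771369663596895/8704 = -559481693562887139659.57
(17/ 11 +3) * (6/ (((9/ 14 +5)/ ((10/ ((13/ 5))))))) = 210000/ 11297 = 18.59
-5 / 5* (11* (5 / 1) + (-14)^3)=2689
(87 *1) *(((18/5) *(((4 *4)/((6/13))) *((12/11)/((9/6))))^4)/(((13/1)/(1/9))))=2137853526016/1976535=1081616.83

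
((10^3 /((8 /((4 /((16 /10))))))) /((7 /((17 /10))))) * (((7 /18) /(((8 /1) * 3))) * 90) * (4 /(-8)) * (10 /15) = -10625 /288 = -36.89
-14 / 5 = -2.80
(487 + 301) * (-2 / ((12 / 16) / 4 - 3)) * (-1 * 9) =-5043.20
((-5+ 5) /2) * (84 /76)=0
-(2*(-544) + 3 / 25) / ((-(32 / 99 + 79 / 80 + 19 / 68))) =-732360816 / 1070485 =-684.14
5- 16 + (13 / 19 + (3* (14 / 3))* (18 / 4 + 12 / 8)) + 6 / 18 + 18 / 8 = 17389 / 228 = 76.27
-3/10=-0.30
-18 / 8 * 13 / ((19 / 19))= -117 / 4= -29.25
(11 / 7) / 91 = 11 / 637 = 0.02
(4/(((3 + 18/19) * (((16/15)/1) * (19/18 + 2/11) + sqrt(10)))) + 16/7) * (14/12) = 1303533 * sqrt(10)/9105325 + 67681136/27315975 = 2.93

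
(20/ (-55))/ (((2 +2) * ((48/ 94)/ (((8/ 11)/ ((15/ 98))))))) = -4606/ 5445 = -0.85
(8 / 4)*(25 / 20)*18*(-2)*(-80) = 7200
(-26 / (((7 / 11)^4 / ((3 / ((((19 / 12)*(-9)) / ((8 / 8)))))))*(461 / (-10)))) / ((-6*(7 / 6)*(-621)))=-15226640 / 91418970573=-0.00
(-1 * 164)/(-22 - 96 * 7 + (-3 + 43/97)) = 0.24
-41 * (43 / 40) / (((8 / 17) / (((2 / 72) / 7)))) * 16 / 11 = -29971 / 55440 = -0.54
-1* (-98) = 98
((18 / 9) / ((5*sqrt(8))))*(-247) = -247*sqrt(2) / 10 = -34.93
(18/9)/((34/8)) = 8/17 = 0.47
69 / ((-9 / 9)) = -69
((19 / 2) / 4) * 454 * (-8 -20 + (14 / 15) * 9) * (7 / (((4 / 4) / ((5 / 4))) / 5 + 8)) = -7396795 / 408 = -18129.40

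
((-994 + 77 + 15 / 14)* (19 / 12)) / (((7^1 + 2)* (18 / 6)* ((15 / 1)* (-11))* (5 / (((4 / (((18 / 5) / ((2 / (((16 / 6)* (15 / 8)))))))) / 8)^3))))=243637 / 21824510400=0.00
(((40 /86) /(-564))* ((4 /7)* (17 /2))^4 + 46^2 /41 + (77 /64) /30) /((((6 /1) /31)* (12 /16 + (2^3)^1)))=606174609305527 /20054085508800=30.23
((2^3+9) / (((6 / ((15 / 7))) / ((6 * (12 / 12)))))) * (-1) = -255 / 7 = -36.43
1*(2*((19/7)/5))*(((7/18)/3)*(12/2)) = 38/45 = 0.84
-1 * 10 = -10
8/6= 4/3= 1.33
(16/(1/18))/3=96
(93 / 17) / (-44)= -93 / 748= -0.12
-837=-837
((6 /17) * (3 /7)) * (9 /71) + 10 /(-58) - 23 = -5673030 /245021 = -23.15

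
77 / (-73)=-77 / 73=-1.05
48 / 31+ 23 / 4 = 905 / 124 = 7.30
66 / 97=0.68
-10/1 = -10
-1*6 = -6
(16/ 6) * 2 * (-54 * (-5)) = 1440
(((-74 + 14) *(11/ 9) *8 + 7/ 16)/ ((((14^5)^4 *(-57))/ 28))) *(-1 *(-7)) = 1481/ 61470555006331690942464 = 0.00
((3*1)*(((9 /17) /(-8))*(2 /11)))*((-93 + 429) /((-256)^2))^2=-11907 /12549357568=-0.00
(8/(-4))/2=-1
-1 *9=-9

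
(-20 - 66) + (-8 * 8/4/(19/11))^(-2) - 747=-832.99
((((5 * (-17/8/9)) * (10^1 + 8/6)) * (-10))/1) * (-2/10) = -1445/54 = -26.76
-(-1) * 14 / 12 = 7 / 6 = 1.17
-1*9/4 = -9/4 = -2.25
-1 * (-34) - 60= -26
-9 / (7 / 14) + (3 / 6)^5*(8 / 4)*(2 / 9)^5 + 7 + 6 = -295243 / 59049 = -5.00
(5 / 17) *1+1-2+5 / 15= -19 / 51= -0.37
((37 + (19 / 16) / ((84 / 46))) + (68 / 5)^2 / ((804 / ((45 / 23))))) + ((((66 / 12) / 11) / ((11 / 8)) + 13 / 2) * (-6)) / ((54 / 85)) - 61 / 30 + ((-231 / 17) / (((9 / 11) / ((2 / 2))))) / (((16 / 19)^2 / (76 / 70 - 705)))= 382416653070719 / 23237786880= 16456.67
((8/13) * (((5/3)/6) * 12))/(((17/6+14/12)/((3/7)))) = 20/91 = 0.22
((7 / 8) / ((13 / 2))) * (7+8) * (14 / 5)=147 / 26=5.65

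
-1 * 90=-90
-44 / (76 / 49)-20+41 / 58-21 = -75665 / 1102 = -68.66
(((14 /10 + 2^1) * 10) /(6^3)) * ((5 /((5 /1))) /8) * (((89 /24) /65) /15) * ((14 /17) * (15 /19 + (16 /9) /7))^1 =0.00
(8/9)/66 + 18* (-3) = -16034/297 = -53.99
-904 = -904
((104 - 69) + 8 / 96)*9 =1263 / 4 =315.75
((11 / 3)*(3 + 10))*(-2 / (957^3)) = -26 / 239036589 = -0.00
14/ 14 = 1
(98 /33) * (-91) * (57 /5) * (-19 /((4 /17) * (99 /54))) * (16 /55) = 1313514384 /33275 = 39474.51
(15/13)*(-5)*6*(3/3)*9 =-4050/13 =-311.54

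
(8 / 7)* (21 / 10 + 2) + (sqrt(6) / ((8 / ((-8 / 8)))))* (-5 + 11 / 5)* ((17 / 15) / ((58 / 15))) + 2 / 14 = 119* sqrt(6) / 1160 + 169 / 35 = 5.08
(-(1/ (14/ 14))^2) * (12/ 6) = -2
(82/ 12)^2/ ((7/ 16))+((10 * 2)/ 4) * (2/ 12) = 13553/ 126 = 107.56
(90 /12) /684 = 5 /456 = 0.01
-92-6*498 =-3080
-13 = -13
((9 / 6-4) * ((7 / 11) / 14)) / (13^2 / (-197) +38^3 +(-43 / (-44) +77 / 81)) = -79785 / 38526821447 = -0.00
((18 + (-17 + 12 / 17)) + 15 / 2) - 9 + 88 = 2999 / 34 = 88.21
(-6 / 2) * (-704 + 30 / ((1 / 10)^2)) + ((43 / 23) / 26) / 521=-2146011461 / 311558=-6888.00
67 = 67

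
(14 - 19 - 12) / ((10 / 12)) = -102 / 5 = -20.40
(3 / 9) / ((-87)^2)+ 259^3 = 394510941154 / 22707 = 17373979.00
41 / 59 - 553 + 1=-32527 / 59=-551.31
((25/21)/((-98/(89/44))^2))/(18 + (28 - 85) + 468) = 0.00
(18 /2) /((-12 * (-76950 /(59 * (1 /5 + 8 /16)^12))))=0.00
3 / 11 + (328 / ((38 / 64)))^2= 1211827259 / 3971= 305169.29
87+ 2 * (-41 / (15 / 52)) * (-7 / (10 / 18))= 91719 / 25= 3668.76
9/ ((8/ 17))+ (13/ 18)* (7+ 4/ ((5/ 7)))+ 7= 1409/ 40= 35.22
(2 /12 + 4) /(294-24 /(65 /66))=1625 /105156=0.02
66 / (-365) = -66 / 365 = -0.18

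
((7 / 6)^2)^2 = 2401 / 1296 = 1.85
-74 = -74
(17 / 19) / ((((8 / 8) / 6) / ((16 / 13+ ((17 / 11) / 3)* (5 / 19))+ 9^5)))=16364864224 / 51623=317007.23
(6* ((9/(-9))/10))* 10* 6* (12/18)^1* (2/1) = -48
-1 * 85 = -85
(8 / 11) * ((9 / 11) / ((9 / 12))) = 96 / 121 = 0.79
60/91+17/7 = 281/91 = 3.09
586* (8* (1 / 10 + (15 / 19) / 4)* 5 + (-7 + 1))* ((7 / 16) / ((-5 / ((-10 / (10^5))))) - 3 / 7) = -1480.39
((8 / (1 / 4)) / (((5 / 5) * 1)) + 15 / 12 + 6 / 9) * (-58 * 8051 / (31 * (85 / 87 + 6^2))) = -2755752637 / 199454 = -13816.48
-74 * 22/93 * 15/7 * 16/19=-130240/4123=-31.59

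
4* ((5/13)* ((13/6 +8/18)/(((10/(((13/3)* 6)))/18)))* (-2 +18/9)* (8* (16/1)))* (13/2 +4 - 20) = 0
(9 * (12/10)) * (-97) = -5238/5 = -1047.60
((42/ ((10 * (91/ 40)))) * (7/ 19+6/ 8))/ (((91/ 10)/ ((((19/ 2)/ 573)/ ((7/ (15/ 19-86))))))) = -1376150/ 30051749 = -0.05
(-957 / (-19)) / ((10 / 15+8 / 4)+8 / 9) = 8613 / 608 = 14.17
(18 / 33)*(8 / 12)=4 / 11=0.36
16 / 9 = 1.78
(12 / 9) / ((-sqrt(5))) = -4*sqrt(5) / 15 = -0.60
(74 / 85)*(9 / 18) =37 / 85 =0.44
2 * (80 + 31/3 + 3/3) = 548/3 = 182.67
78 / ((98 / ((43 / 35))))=1677 / 1715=0.98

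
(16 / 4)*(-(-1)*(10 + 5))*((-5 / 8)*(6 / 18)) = -25 / 2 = -12.50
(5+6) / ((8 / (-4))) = -11 / 2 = -5.50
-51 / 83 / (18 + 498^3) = -17 / 3416999610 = -0.00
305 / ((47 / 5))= 1525 / 47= 32.45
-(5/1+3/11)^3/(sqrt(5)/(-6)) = 393.34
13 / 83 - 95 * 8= -63067 / 83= -759.84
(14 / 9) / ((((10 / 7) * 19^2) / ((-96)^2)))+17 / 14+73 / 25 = 4034687 / 126350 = 31.93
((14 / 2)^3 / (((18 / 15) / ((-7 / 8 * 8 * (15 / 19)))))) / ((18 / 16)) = -240100 / 171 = -1404.09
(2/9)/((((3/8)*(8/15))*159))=10/1431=0.01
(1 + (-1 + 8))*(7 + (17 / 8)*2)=90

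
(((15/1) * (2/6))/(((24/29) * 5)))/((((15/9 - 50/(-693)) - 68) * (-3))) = 2233/367352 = 0.01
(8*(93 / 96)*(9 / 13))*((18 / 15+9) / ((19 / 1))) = 14229 / 4940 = 2.88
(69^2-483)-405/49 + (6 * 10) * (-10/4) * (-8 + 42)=-40683/49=-830.27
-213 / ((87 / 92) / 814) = -5317048 / 29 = -183346.48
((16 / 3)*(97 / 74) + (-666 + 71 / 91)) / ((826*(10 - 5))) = -112691 / 707070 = -0.16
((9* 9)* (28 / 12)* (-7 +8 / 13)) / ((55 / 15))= -47061 / 143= -329.10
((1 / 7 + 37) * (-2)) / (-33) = 520 / 231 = 2.25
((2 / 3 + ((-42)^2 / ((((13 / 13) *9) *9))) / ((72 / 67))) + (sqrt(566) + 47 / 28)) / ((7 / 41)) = 2102521 / 15876 + 41 *sqrt(566) / 7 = 271.78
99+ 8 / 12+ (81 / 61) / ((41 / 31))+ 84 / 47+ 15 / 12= 146286629 / 1410564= 103.71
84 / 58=42 / 29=1.45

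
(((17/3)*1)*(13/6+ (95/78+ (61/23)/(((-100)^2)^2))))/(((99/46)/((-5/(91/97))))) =-166878801307657/3513510000000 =-47.50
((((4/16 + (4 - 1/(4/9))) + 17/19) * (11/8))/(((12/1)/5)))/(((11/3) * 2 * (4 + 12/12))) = 55/1216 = 0.05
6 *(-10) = -60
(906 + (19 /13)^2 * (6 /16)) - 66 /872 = 133622301 /147368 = 906.73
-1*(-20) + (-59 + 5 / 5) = -38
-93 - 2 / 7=-653 / 7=-93.29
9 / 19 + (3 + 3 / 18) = 415 / 114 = 3.64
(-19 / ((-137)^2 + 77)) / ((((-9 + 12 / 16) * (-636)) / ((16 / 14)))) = -76 / 346097367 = -0.00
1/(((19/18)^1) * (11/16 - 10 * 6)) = -288/18031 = -0.02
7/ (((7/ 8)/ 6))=48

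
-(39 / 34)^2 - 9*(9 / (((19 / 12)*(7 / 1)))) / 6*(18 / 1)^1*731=-2464327269 / 153748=-16028.35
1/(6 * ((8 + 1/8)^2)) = 0.00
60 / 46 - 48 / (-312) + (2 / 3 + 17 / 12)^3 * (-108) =-4664899 / 4784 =-975.10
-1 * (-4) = 4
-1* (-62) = 62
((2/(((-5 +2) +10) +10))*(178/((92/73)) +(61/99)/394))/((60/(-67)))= -4244865199/228770190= -18.56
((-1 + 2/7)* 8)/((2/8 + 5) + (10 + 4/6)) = -480/1337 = -0.36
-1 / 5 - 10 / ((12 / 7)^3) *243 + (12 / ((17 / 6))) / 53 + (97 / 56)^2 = -6773707181 / 14127680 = -479.46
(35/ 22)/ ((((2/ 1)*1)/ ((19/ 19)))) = 35/ 44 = 0.80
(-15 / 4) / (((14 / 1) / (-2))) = 15 / 28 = 0.54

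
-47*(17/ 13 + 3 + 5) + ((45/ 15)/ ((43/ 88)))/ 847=-437.45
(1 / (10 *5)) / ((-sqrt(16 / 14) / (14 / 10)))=-7 *sqrt(14) / 1000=-0.03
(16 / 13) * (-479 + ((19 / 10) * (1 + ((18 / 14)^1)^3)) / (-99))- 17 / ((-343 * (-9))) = -1301407339 / 2207205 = -589.62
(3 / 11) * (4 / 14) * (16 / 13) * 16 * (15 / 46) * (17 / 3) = 65280 / 23023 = 2.84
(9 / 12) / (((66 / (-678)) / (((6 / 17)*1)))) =-1017 / 374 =-2.72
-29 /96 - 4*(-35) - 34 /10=136.30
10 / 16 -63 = -499 / 8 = -62.38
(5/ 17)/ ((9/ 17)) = 0.56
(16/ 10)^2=64/ 25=2.56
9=9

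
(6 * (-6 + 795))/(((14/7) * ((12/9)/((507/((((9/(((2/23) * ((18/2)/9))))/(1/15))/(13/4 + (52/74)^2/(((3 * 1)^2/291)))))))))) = 14030984513/1259480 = 11140.30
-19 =-19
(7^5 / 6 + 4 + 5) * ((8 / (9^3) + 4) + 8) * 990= 8119920380 / 243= 33415310.21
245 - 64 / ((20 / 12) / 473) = -89591 / 5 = -17918.20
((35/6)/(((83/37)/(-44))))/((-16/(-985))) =-14031325/1992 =-7043.84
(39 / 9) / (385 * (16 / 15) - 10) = 13 / 1202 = 0.01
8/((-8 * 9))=-1/9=-0.11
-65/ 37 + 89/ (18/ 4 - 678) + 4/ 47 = -4225271/ 2342433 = -1.80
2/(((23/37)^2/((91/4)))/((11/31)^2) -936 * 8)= -15074059/56436260158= -0.00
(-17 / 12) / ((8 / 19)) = -323 / 96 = -3.36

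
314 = 314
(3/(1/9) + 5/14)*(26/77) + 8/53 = 268199/28567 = 9.39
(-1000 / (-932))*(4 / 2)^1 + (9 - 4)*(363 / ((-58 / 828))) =-175064030 / 6757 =-25908.54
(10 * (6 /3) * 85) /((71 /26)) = 44200 /71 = 622.54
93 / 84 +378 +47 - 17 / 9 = 106903 / 252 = 424.22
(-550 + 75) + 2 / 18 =-4274 / 9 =-474.89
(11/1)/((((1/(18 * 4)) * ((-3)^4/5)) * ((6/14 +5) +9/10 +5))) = 30800/7137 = 4.32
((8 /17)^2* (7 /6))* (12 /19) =896 /5491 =0.16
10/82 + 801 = 32846/41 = 801.12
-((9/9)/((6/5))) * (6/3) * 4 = -20/3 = -6.67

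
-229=-229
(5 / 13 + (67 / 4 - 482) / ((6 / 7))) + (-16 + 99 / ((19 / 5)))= -3155797 / 5928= -532.35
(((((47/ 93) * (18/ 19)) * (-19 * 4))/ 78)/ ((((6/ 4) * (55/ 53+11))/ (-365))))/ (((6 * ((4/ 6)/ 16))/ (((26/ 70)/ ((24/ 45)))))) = 1818430/ 69223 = 26.27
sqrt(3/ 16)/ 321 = sqrt(3)/ 1284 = 0.00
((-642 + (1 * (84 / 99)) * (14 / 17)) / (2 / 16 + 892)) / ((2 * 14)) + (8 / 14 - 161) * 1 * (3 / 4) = -120.35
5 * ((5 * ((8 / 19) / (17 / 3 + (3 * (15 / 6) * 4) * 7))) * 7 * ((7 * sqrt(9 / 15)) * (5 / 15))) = 1960 * sqrt(15) / 12293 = 0.62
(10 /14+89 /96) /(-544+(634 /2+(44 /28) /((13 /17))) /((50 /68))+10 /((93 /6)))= -11112725 /740953344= -0.01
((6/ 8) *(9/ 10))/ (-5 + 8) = 9/ 40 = 0.22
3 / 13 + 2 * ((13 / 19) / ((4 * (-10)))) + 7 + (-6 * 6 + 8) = -102769 / 4940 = -20.80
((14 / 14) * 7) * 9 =63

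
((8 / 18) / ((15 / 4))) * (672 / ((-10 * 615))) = -1792 / 138375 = -0.01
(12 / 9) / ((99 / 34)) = 136 / 297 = 0.46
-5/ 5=-1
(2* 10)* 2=40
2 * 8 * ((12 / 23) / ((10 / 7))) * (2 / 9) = 448 / 345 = 1.30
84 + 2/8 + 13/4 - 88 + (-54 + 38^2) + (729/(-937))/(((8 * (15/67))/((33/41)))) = 2134679587/1536680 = 1389.15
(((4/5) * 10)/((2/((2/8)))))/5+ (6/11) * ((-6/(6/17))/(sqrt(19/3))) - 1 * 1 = -4.48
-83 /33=-2.52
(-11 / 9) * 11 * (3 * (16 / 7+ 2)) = -1210 / 7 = -172.86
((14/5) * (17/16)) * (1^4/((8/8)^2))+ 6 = 359/40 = 8.98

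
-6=-6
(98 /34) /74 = 49 /1258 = 0.04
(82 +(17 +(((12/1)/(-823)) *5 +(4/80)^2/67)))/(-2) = -2181976423/44112800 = -49.46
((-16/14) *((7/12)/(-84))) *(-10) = -5/63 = -0.08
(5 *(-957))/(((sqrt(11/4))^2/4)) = -6960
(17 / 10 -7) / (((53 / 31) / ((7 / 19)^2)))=-1519 / 3610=-0.42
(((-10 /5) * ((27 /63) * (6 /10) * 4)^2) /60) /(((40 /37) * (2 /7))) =-999 /8750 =-0.11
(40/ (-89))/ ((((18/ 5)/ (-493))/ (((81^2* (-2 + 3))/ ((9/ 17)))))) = 67886100/ 89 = 762765.17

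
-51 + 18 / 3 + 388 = 343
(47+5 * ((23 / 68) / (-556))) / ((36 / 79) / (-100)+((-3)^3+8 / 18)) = -31583704275 / 17849383648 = -1.77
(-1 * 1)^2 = 1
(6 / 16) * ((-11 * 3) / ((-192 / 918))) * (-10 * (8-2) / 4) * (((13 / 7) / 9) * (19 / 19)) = -328185 / 1792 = -183.14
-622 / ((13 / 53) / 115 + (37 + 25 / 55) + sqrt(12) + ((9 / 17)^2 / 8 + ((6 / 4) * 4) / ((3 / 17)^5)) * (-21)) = 21789956256364315641600 * sqrt(3) / 9493151476149736987103515110649 + 8020724127591667182858517680 / 9493151476149736987103515110649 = 0.00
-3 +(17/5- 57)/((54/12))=-671/45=-14.91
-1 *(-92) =92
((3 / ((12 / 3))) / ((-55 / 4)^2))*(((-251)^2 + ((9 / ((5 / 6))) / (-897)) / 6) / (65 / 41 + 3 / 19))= 440227663608 / 3070692625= 143.36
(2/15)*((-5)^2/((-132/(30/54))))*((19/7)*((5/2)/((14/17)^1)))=-40375/349272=-0.12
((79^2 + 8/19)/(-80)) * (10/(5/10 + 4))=-39529/228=-173.37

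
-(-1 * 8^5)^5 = 37778931862957161709568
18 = 18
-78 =-78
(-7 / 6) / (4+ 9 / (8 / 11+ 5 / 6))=-721 / 6036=-0.12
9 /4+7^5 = 67237 /4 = 16809.25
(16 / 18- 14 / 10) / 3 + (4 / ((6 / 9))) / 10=58 / 135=0.43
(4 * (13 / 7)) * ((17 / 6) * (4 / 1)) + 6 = 1894 / 21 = 90.19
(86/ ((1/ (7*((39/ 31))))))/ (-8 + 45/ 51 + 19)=199563/ 3131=63.74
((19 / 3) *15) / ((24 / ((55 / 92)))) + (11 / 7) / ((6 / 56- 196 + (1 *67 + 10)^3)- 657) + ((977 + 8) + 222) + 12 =1221.37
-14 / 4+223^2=99451 / 2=49725.50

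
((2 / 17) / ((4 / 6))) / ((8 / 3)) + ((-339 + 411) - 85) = -1759 / 136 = -12.93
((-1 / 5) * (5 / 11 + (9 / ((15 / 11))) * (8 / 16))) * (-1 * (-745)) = -61537 / 110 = -559.43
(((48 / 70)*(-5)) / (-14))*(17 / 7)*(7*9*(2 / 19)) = 3672 / 931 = 3.94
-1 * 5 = -5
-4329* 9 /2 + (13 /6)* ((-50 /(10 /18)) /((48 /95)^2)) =-15547649 /768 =-20244.33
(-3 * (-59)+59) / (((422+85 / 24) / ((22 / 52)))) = 31152 / 132769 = 0.23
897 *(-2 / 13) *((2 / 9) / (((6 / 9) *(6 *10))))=-23 / 30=-0.77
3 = 3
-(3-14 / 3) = 1.67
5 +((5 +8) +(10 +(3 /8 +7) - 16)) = 19.38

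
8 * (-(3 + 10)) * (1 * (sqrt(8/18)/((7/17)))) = -3536/21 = -168.38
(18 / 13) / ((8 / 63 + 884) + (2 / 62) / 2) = 70308 / 44895019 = 0.00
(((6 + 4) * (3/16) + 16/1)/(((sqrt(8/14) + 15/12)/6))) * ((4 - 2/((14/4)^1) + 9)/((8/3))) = 186615/296 - 37323 * sqrt(7)/259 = 249.19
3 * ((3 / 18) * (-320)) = -160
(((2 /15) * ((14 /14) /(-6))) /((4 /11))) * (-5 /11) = 0.03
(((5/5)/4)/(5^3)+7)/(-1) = -3501/500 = -7.00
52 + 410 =462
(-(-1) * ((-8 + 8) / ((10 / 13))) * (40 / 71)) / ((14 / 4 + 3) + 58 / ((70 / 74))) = 0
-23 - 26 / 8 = -105 / 4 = -26.25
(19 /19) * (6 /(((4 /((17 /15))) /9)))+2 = 173 /10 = 17.30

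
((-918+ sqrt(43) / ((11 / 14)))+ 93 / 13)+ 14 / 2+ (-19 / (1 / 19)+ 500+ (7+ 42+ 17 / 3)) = -27697 / 39+ 14 * sqrt(43) / 11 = -701.83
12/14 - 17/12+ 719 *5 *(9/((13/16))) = 43484509/1092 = 39820.98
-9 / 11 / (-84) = 3 / 308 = 0.01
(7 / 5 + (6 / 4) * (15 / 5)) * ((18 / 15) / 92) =177 / 2300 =0.08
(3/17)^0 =1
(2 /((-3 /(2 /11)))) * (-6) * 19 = 152 /11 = 13.82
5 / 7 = 0.71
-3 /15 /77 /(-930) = 1 /358050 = 0.00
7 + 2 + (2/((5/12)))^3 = 14949/125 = 119.59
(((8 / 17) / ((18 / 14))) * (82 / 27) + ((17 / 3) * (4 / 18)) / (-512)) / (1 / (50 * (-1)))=-29323775 / 528768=-55.46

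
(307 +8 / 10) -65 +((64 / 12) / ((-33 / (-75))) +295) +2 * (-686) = -135643 / 165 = -822.08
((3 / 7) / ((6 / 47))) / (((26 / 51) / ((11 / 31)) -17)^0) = 47 / 14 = 3.36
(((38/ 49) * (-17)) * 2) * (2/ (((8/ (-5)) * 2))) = 1615/ 98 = 16.48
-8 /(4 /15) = -30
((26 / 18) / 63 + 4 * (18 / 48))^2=2982529 / 1285956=2.32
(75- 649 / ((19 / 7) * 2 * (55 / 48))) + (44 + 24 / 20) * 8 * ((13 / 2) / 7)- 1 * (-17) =215084 / 665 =323.43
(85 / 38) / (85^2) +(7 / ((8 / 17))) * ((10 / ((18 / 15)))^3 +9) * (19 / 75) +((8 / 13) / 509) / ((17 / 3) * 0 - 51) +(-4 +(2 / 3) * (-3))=9559128207001 / 4328014275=2208.66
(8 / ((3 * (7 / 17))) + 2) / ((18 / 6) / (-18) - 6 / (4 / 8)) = -0.70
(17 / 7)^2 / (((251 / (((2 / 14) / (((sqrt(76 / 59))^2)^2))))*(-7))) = -1006009 / 3480912176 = -0.00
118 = 118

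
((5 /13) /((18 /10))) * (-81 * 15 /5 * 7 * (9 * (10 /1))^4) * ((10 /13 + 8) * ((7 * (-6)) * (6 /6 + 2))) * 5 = 22264720695000000 /169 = 131743909437869.82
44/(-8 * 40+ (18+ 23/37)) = -1628/11151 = -0.15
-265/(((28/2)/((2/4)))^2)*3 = -795/784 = -1.01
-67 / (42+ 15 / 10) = -134 / 87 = -1.54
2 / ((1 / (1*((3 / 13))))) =6 / 13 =0.46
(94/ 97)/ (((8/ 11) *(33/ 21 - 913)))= -329/ 225040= -0.00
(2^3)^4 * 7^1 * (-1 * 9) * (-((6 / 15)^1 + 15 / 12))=2128896 / 5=425779.20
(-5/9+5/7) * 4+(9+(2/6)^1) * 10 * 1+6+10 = 6928/63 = 109.97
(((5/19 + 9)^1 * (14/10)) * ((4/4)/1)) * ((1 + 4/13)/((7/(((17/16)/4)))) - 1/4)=-12837/4940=-2.60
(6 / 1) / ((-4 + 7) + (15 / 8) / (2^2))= 64 / 37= 1.73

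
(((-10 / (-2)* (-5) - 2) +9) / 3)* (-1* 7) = 42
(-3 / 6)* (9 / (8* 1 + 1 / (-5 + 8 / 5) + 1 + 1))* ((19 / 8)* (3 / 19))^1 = -153 / 880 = -0.17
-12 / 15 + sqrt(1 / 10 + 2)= -4 / 5 + sqrt(210) / 10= 0.65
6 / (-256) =-3 / 128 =-0.02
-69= -69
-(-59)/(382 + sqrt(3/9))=67614/437771- 59 *sqrt(3)/437771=0.15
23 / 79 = 0.29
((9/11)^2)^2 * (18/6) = 19683/14641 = 1.34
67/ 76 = 0.88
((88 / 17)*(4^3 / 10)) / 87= 2816 / 7395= 0.38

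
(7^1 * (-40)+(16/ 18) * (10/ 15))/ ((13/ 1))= -7544/ 351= -21.49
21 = 21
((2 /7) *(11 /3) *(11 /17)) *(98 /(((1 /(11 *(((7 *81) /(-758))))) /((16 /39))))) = -18783072 /83759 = -224.25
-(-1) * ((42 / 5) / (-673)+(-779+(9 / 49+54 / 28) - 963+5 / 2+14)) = -284162848 / 164885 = -1723.40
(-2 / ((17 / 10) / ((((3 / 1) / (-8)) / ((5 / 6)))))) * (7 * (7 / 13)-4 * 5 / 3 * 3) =-1899 / 221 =-8.59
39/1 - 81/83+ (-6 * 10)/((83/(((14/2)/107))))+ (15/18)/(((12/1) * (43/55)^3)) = 1938102794963/50839320024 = 38.12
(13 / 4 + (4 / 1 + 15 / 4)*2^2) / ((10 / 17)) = 2329 / 40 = 58.22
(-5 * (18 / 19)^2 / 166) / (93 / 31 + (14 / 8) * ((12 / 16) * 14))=-720 / 569297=-0.00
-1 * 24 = -24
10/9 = 1.11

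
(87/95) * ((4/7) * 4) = 1392/665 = 2.09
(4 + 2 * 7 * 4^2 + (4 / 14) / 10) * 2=15962 / 35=456.06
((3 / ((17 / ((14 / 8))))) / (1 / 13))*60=4095 / 17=240.88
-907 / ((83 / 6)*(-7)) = 5442 / 581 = 9.37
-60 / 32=-15 / 8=-1.88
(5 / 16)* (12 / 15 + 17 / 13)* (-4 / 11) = -137 / 572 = -0.24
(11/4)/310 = 11/1240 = 0.01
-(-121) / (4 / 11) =1331 / 4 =332.75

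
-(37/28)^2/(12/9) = -4107/3136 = -1.31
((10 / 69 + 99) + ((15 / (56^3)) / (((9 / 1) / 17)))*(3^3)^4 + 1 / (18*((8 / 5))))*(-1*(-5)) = 33611654365 / 36352512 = 924.60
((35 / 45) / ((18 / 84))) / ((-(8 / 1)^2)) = -49 / 864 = -0.06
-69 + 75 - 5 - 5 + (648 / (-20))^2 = 26144 / 25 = 1045.76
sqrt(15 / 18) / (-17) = -sqrt(30) / 102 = -0.05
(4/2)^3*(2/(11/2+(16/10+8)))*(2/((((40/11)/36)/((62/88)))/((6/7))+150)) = 26784/1897919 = 0.01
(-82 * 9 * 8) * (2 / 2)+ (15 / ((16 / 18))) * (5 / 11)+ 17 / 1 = -517381 / 88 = -5879.33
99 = 99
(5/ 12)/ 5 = 1/ 12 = 0.08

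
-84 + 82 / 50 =-2059 / 25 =-82.36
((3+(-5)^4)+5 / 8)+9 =5101 / 8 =637.62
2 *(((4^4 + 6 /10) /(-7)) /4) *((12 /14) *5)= -3849 /49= -78.55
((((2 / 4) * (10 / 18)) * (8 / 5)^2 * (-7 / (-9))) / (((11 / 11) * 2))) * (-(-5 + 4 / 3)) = 1232 / 1215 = 1.01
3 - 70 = -67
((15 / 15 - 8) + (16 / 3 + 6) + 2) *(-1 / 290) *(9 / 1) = -57 / 290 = -0.20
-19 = -19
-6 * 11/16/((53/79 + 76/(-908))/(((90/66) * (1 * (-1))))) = 17933/1872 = 9.58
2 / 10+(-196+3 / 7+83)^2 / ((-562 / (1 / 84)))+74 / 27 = 34771241 / 13011705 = 2.67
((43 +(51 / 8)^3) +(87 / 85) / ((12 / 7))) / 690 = 4390893 / 10009600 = 0.44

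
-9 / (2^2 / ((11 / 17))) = -99 / 68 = -1.46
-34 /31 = -1.10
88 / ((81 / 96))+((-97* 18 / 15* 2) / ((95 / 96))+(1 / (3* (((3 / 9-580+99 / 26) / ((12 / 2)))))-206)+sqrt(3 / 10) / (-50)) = -194108031346 / 576060525-sqrt(30) / 500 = -336.97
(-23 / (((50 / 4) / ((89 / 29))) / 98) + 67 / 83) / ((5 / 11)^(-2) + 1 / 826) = -27466169346 / 240630197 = -114.14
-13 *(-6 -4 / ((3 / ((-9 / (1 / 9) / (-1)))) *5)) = 358.80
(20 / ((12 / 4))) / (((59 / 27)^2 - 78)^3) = -2582803260 / 152110822905341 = -0.00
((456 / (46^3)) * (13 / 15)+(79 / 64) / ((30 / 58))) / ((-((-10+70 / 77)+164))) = -307142231 / 19903265280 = -0.02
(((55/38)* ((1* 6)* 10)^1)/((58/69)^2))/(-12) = -1309275/127832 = -10.24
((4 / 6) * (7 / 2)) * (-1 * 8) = -56 / 3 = -18.67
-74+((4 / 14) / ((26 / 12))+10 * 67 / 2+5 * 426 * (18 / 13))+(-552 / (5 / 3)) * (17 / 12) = 1247229 / 455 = 2741.16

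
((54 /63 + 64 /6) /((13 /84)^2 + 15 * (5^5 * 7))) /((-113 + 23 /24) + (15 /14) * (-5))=-112896 /377385777547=-0.00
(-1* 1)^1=-1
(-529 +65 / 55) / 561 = -5806 / 6171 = -0.94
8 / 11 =0.73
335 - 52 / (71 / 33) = 22069 / 71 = 310.83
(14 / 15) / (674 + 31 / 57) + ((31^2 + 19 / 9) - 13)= 1643889389 / 1730205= 950.11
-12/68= -3/17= -0.18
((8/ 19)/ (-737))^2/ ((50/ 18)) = 576/ 4902100225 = 0.00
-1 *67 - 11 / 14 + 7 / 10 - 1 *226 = -10258 / 35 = -293.09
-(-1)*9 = 9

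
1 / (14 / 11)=11 / 14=0.79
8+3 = 11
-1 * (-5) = 5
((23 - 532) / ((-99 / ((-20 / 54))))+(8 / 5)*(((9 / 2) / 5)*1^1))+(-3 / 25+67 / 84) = 399277 / 1871100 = 0.21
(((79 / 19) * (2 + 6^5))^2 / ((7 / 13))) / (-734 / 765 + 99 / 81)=1251623166406860 / 169309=7392537705.66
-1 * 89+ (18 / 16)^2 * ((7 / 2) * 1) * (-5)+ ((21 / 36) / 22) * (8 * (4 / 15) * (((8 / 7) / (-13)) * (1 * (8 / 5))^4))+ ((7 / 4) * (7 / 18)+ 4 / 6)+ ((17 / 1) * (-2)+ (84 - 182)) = -13832893649 / 57200000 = -241.83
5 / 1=5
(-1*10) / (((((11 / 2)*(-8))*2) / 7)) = 35 / 44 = 0.80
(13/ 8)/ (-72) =-13/ 576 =-0.02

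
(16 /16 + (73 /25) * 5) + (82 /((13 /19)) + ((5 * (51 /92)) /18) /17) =4860133 /35880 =135.46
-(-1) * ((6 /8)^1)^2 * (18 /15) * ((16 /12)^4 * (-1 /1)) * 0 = 0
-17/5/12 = -17/60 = -0.28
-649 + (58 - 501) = -1092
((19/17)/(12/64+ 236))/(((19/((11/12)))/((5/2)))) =110/192729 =0.00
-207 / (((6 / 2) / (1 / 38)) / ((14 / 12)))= -161 / 76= -2.12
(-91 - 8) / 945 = -11 / 105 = -0.10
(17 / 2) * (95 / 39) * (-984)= -264860 / 13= -20373.85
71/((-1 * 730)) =-71/730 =-0.10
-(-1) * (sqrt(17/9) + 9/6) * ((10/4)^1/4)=5 * sqrt(17)/24 + 15/16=1.80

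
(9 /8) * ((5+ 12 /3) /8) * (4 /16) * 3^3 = 2187 /256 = 8.54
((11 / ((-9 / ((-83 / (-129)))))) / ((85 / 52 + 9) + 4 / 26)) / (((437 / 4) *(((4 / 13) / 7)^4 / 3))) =-73992382919 / 138001104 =-536.17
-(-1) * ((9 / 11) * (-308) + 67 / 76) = -19085 / 76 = -251.12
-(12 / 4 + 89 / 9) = -116 / 9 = -12.89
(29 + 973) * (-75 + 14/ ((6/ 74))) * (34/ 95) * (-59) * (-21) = 4122534612/ 95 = 43395101.18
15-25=-10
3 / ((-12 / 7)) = -1.75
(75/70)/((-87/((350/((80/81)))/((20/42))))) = -8505/928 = -9.16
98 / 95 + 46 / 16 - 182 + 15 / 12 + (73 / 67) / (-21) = -176.90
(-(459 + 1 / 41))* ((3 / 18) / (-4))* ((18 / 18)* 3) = 4705 / 82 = 57.38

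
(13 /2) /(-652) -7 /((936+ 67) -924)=-10155 /103016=-0.10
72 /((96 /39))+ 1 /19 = 2227 /76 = 29.30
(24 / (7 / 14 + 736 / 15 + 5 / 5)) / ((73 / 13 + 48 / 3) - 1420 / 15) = -0.01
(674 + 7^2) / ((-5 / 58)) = -41934 / 5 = -8386.80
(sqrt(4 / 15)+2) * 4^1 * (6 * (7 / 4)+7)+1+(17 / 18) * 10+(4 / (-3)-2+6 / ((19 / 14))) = 28 * sqrt(15) / 3+25912 / 171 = 187.68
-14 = -14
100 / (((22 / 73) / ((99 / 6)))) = 5475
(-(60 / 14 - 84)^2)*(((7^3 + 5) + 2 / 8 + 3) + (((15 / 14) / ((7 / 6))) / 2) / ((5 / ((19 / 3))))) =-5367837519 / 2401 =-2235667.44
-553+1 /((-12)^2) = -79631 /144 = -552.99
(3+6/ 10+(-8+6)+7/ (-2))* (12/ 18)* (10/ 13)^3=-3800/ 6591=-0.58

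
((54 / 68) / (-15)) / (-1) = 9 / 170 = 0.05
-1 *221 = -221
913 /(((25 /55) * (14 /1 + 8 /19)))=190817 /1370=139.28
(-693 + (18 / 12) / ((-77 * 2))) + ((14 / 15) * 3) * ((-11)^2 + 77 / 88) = -54171 / 154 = -351.76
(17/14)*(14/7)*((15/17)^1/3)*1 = 5/7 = 0.71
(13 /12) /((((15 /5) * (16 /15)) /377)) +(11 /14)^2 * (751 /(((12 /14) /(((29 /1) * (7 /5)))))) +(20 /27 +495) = 195124573 /8640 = 22583.86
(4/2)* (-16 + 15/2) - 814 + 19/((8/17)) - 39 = -6637/8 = -829.62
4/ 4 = 1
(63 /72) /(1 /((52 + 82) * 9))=4221 /4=1055.25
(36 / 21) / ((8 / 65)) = 195 / 14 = 13.93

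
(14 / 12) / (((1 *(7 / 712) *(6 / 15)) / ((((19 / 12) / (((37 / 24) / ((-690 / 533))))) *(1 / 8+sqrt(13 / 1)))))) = -7778600 *sqrt(13) / 19721-972325 / 19721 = -1471.45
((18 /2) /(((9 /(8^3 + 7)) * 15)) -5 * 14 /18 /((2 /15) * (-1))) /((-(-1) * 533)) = 1913 /15990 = 0.12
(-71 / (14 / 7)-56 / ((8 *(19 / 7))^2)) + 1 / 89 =-35.61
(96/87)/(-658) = -16/9541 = -0.00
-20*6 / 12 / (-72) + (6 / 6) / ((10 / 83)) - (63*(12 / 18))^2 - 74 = -329321 / 180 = -1829.56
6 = 6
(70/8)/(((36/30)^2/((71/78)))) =62125/11232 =5.53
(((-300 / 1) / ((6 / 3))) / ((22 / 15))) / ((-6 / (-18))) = -3375 / 11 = -306.82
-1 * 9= -9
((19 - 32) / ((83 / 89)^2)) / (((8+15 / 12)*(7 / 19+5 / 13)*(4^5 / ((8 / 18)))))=-0.00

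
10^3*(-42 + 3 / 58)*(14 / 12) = -1419250 / 29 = -48939.66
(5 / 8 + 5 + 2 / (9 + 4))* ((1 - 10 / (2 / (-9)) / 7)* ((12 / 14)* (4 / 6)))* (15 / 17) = 21.64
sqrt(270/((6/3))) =3 * sqrt(15) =11.62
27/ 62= 0.44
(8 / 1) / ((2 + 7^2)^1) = 8 / 51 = 0.16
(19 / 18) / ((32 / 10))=95 / 288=0.33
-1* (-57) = 57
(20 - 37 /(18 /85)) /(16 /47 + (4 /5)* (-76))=654475 /255744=2.56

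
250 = 250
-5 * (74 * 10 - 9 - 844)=565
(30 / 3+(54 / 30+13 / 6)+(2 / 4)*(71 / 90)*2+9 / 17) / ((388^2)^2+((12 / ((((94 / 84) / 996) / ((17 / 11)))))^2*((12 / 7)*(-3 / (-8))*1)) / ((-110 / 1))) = 34379513047 / 50971990729930850304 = 0.00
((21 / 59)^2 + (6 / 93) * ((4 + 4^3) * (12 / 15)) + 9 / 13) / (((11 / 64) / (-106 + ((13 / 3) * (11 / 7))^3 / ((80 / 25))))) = -131847550089128 / 714545096265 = -184.52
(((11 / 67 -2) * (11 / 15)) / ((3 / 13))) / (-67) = 5863 / 67335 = 0.09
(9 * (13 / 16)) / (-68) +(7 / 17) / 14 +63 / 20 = 983 / 320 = 3.07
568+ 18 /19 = 10810 /19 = 568.95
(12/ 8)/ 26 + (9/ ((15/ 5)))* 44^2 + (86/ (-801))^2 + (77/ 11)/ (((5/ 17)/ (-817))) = -2274795064141/ 166816260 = -13636.53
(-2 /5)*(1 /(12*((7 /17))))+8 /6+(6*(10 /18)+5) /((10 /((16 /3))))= 3589 /630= 5.70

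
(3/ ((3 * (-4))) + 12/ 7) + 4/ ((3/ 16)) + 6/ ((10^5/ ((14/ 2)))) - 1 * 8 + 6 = 21837941/ 1050000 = 20.80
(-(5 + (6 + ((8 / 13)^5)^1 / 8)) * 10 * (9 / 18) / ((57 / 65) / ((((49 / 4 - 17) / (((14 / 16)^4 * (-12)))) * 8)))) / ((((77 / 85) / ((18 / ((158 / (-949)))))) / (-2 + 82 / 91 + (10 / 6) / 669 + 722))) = 57003460417004548352000 / 1953473587194129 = 29180563.68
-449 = -449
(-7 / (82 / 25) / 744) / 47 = -175 / 2867376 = -0.00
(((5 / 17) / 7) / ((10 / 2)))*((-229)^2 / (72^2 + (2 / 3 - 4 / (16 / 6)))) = 314646 / 3700781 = 0.09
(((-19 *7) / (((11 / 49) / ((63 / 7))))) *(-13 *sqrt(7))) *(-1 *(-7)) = 5337423 *sqrt(7) / 11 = 1283772.17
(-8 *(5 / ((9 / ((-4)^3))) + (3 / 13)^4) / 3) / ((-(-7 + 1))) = 36555164 / 2313441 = 15.80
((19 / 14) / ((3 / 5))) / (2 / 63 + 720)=285 / 90724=0.00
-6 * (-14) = 84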